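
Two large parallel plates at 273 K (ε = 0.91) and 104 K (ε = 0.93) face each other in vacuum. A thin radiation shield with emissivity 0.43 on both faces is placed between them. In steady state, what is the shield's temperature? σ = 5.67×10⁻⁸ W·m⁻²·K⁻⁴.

T_s ≈ 230 K

In steady state the net flux on the hot side equals that on the cold side.
σ(T₁⁴−T_s⁴)/D₁ = σ(T_s⁴−T₂⁴)/D₂, with D₁ = 1/ε₁+1/ε_s−1 = 2.424, D₂ = 1/ε_s+1/ε₂−1 = 2.401.
Solve for T_s⁴: T_s⁴ = (D₂·T₁⁴ + D₁·T₂⁴)/(D₁+D₂) = 2.822×10⁹ K⁴.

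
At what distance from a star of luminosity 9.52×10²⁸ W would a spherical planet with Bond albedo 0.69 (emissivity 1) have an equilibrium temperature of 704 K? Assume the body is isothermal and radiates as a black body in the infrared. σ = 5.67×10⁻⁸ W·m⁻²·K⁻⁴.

For an isothermal black-emitting sphere, (1−a)S·πr² = σ·4πr²·T⁴ ⇒ S = 4σT⁴/(1−a).
S = 4·5.67×10⁻⁸·(704)⁴/0.310 = 1.797×10⁵ W/m².
Flux falls as S = L/(4πd²), so d = √(L/(4πS)) = √(9.52×10²⁸/(4π·1.797×10⁵)).

d ≈ 2.05×10¹¹ m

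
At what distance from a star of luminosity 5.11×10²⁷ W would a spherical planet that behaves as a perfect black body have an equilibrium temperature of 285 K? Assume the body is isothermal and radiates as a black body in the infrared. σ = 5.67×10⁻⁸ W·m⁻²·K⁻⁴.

d ≈ 5.21×10¹¹ m

For an isothermal black-emitting sphere, (1−a)S·πr² = σ·4πr²·T⁴ ⇒ S = 4σT⁴/(1−a).
S = 4·5.67×10⁻⁸·(285)⁴/1.00 = 1496 W/m².
Flux falls as S = L/(4πd²), so d = √(L/(4πS)) = √(5.11×10²⁷/(4π·1496)).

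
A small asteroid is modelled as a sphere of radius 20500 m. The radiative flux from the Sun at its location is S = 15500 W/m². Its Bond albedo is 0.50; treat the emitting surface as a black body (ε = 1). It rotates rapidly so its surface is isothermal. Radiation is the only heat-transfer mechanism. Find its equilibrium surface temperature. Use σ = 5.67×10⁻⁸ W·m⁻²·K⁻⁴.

T ≈ 430 K

At equilibrium, absorbed power = emitted power.
Absorbing cross-section = πr² = 1.320×10⁹ m²; emitting surface = 4πr² = 5.281×10⁹ m² (ratio 4).
(1−a)S·A_cross = εσ·A_surf·T⁴  ⇒  T⁴ = (1−a)S/(4σ).
T⁴ = 0.500·15500/(4·5.67×10⁻⁸) = 3.417×10¹⁰ K⁴.
T = (3.417×10¹⁰)^(1/4).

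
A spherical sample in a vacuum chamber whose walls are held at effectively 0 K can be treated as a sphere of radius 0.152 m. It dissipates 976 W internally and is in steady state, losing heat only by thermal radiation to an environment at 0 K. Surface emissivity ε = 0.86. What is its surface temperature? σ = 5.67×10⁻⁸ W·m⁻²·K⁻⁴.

T ≈ 512 K

Steady state: internal power = radiated power, P = εσA T⁴.
Radiating area A = 4πr² = 0.2903 m².
T⁴ = P/(εσA) = 976/(0.86·5.67×10⁻⁸·0.2903) = 6.894×10¹⁰ K⁴.
T = (6.894×10¹⁰)^(1/4).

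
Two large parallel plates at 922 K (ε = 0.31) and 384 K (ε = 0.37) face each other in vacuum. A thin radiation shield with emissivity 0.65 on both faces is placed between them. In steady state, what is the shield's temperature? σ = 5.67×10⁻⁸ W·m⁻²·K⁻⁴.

In steady state the net flux on the hot side equals that on the cold side.
σ(T₁⁴−T_s⁴)/D₁ = σ(T_s⁴−T₂⁴)/D₂, with D₁ = 1/ε₁+1/ε_s−1 = 3.764, D₂ = 1/ε_s+1/ε₂−1 = 3.241.
Solve for T_s⁴: T_s⁴ = (D₂·T₁⁴ + D₁·T₂⁴)/(D₁+D₂) = 3.460×10¹¹ K⁴.

T_s ≈ 767 K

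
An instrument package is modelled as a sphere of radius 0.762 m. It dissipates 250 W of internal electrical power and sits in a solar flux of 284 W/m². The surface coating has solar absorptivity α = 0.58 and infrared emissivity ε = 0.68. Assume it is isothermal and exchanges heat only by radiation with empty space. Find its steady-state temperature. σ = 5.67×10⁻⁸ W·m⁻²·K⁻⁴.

At steady state, absorbed solar power + internal power = radiated power.
Absorbed: α·S·A_cross = 0.58·284·1.824 = 300.5 W (cross-section πr²).
Total input = 300.5 + 250 = 550.5 W.
Radiated: εσ·A_surf·T⁴ with A_surf = 4πr² = 7.297 m².
T⁴ = 550.5/(0.68·5.67×10⁻⁸·7.297) = 1.957×10⁹ K⁴.

T ≈ 210 K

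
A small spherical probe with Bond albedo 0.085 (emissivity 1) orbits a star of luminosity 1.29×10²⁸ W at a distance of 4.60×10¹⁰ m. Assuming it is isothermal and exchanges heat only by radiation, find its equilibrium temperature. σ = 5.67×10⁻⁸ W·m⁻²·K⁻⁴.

First find the stellar flux at distance d: S = L/(4πd²) = 1.29×10²⁸/(4π·(4.60×10¹⁰)²) = 4.851×10⁵ W/m².
For an isothermal sphere, absorbed (1−a)S·πr² = emitted σ·4πr²·T⁴, so T⁴ = (1−a)S/(4σ).
T⁴ = 0.915·4.851×10⁵/(4·5.67×10⁻⁸) = 1.957×10¹² K⁴.

T ≈ 1180 K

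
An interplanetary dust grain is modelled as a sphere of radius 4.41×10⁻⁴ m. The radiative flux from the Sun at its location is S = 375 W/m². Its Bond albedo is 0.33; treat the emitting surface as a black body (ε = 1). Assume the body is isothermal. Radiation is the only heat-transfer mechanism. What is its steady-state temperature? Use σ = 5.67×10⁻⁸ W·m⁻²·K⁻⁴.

T ≈ 182 K

At equilibrium, absorbed power = emitted power.
Absorbing cross-section = πr² = 6.110×10⁻⁷ m²; emitting surface = 4πr² = 2.444×10⁻⁶ m² (ratio 4).
(1−a)S·A_cross = εσ·A_surf·T⁴  ⇒  T⁴ = (1−a)S/(4σ).
T⁴ = 0.670·375/(4·5.67×10⁻⁸) = 1.108×10⁹ K⁴.
T = (1.108×10⁹)^(1/4).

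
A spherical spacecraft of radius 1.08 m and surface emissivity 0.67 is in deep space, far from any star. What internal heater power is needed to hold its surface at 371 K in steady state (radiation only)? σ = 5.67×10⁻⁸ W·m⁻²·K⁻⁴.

P ≈ 10500 W

P = εσ·4πr²·T⁴.
4πr² = 14.66 m²; T⁴ = 1.895×10¹⁰ K⁴.
P = 0.67·5.67×10⁻⁸·14.66·1.895×10¹⁰.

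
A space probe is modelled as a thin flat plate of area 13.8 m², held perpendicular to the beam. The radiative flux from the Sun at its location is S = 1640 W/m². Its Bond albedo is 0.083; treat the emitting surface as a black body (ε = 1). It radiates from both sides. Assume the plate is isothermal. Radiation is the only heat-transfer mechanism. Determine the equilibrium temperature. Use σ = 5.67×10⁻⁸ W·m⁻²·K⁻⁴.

T ≈ 339 K

At equilibrium, absorbed power = emitted power.
Absorbing cross-section = A = 13.80 m²; emitting surface = 2A = 27.60 m² (ratio 2).
(1−a)S·A_cross = εσ·A_surf·T⁴  ⇒  T⁴ = (1−a)S/(2σ).
T⁴ = 0.917·1640/(2·5.67×10⁻⁸) = 1.326×10¹⁰ K⁴.
T = (1.326×10¹⁰)^(1/4).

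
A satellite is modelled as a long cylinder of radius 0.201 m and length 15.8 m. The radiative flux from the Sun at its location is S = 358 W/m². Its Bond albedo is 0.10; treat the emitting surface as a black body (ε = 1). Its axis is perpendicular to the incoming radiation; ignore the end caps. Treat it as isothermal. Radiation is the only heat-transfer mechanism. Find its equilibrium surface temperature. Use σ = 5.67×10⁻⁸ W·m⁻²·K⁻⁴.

T ≈ 206 K

At equilibrium, absorbed power = emitted power.
Absorbing cross-section = 2rL = 6.352 m²; emitting surface = 2πrL = 19.95 m² (ratio π).
(1−a)S·A_cross = εσ·A_surf·T⁴  ⇒  T⁴ = (1−a)S/(πσ).
T⁴ = 0.900·358/(π·5.67×10⁻⁸) = 1.809×10⁹ K⁴.
T = (1.809×10⁹)^(1/4).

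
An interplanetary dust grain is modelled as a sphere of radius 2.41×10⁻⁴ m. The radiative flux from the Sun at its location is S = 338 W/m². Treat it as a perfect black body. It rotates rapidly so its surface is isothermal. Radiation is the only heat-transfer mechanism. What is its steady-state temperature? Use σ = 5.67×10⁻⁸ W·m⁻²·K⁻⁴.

T ≈ 196 K

At equilibrium, absorbed power = emitted power.
Absorbing cross-section = πr² = 1.825×10⁻⁷ m²; emitting surface = 4πr² = 7.299×10⁻⁷ m² (ratio 4).
S·A_cross = εσ·A_surf·T⁴  ⇒  T⁴ = S/(4σ).
T⁴ = 1.00·338/(4·5.67×10⁻⁸) = 1.490×10⁹ K⁴.
T = (1.490×10⁹)^(1/4).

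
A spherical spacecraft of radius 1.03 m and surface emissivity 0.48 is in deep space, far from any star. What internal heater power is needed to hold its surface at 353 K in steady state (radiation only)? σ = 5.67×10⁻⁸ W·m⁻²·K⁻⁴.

P = εσ·4πr²·T⁴.
4πr² = 13.33 m²; T⁴ = 1.553×10¹⁰ K⁴.
P = 0.48·5.67×10⁻⁸·13.33·1.553×10¹⁰.

P ≈ 5630 W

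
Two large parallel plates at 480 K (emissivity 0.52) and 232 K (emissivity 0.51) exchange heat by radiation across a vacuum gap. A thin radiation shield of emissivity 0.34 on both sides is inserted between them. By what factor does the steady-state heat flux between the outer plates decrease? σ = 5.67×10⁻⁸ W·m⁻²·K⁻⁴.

Without shield: q₀ = σΔ(T⁴)/(1/ε₁+1/ε₂−1) with denominator 2.884.
With shield the two gaps are in series; the resistances add: (1/ε₁+1/ε_s−1)+(1/ε_s+1/ε₂−1) = 3.864+3.902 = 7.766.
Heat-flux ratio q₀/q = 7.766/2.884.

factor ≈ 2.69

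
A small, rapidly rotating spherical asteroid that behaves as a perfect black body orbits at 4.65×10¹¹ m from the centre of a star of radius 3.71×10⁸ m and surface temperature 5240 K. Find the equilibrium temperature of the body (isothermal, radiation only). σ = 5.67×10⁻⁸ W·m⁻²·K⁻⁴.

The star's surface emits σT_*⁴; at distance d the flux is S = σT_*⁴(R_*/d)².
S = 5.67×10⁻⁸·(5240)⁴·(3.71×10⁸/4.65×10¹¹)² = 27.21 W/m².
For an isothermal sphere T⁴ = (1−a)S/(4σ) = 1.200×10⁸ K⁴.

T ≈ 105 K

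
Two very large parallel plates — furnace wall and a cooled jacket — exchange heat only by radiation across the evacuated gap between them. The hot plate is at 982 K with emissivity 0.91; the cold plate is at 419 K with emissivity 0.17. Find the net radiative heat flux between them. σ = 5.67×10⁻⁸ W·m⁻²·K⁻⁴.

q ≈ 8520 W/m²

For two infinite grey parallel plates, q = σ(T₁⁴ − T₂⁴)/(1/ε₁ + 1/ε₂ − 1).
T₁⁴ − T₂⁴ = 9.299×10¹¹ − 3.082×10¹⁰ = 8.991×10¹¹ K⁴.
1/ε₁ + 1/ε₂ − 1 = 1.099 + 5.882 − 1 = 5.981.
q = 5.67×10⁻⁸ × 8.991×10¹¹ / 5.981.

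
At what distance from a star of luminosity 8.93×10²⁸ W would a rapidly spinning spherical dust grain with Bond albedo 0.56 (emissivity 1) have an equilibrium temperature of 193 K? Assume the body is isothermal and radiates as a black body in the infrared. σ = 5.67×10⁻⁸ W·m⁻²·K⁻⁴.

d ≈ 3.15×10¹² m

For an isothermal black-emitting sphere, (1−a)S·πr² = σ·4πr²·T⁴ ⇒ S = 4σT⁴/(1−a).
S = 4·5.67×10⁻⁸·(193)⁴/0.440 = 715.2 W/m².
Flux falls as S = L/(4πd²), so d = √(L/(4πS)) = √(8.93×10²⁸/(4π·715.2)).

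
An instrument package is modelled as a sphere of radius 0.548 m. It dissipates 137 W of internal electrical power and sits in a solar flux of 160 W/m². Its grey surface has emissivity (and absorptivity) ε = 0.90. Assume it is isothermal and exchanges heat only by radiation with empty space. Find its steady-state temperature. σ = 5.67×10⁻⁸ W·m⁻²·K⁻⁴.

T ≈ 194 K

At steady state, absorbed solar power + internal power = radiated power.
Absorbed: α·S·A_cross = 0.90·160·0.9434 = 135.9 W (cross-section πr²).
Total input = 135.9 + 137 = 272.9 W.
Radiated: εσ·A_surf·T⁴ with A_surf = 4πr² = 3.774 m².
T⁴ = 272.9/(0.90·5.67×10⁻⁸·3.774) = 1.417×10⁹ K⁴.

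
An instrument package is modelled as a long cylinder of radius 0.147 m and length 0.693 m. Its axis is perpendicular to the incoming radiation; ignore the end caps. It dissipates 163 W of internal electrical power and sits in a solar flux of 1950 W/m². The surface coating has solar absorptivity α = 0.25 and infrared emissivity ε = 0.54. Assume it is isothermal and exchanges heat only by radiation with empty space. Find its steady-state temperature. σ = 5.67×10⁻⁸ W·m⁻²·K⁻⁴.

At steady state, absorbed solar power + internal power = radiated power.
Absorbed: α·S·A_cross = 0.25·1950·0.2037 = 99.32 W (cross-section 2rL).
Total input = 99.32 + 163 = 262.3 W.
Radiated: εσ·A_surf·T⁴ with A_surf = 2πrL = 0.6401 m².
T⁴ = 262.3/(0.54·5.67×10⁻⁸·0.6401) = 1.339×10¹⁰ K⁴.

T ≈ 340 K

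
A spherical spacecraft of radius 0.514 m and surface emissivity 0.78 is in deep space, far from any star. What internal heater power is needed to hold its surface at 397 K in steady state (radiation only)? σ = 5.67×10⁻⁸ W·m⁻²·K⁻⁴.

P ≈ 3650 W

P = εσ·4πr²·T⁴.
4πr² = 3.320 m²; T⁴ = 2.484×10¹⁰ K⁴.
P = 0.78·5.67×10⁻⁸·3.320·2.484×10¹⁰.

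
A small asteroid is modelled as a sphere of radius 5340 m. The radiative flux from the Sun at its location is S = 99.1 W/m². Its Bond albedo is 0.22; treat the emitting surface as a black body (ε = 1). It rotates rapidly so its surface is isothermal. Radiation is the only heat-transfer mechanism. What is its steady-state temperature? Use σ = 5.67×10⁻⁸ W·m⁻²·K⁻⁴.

T ≈ 136 K

At equilibrium, absorbed power = emitted power.
Absorbing cross-section = πr² = 8.958×10⁷ m²; emitting surface = 4πr² = 3.583×10⁸ m² (ratio 4).
(1−a)S·A_cross = εσ·A_surf·T⁴  ⇒  T⁴ = (1−a)S/(4σ).
T⁴ = 0.780·99.1/(4·5.67×10⁻⁸) = 3.408×10⁸ K⁴.
T = (3.408×10⁸)^(1/4).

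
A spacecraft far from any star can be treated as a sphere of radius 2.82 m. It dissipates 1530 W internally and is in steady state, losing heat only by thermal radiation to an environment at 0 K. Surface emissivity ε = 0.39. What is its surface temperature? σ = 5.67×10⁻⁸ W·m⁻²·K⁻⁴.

T ≈ 162 K

Steady state: internal power = radiated power, P = εσA T⁴.
Radiating area A = 4πr² = 99.93 m².
T⁴ = P/(εσA) = 1530/(0.39·5.67×10⁻⁸·99.93) = 6.924×10⁸ K⁴.
T = (6.924×10⁸)^(1/4).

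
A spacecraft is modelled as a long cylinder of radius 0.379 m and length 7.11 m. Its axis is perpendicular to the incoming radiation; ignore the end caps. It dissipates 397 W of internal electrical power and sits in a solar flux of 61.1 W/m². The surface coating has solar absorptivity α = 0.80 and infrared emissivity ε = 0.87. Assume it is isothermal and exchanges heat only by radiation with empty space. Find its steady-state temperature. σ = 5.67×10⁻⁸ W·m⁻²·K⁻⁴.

At steady state, absorbed solar power + internal power = radiated power.
Absorbed: α·S·A_cross = 0.80·61.1·5.389 = 263.4 W (cross-section 2rL).
Total input = 263.4 + 397 = 660.4 W.
Radiated: εσ·A_surf·T⁴ with A_surf = 2πrL = 16.93 m².
T⁴ = 660.4/(0.87·5.67×10⁻⁸·16.93) = 7.907×10⁸ K⁴.

T ≈ 168 K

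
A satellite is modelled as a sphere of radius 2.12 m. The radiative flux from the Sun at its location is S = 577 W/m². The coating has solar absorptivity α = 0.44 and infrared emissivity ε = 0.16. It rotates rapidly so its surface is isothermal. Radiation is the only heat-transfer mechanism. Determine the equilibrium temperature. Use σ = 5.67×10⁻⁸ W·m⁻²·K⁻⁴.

At equilibrium, absorbed power = emitted power.
Absorbing cross-section = πr² = 14.12 m²; emitting surface = 4πr² = 56.48 m² (ratio 4).
αS·A_cross = εσ·A_surf·T⁴  ⇒  T⁴ = αS/(ε·4σ).
T⁴ = 0.440·577/(0.16·4·5.67×10⁻⁸) = 6.996×10⁹ K⁴.
T = (6.996×10⁹)^(1/4).

T ≈ 289 K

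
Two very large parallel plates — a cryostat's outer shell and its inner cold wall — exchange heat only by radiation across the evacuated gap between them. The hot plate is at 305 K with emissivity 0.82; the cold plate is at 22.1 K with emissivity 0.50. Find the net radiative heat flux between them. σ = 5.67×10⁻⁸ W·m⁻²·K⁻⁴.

For two infinite grey parallel plates, q = σ(T₁⁴ − T₂⁴)/(1/ε₁ + 1/ε₂ − 1).
T₁⁴ − T₂⁴ = 8.654×10⁹ − 2.385×10⁵ = 8.653×10⁹ K⁴.
1/ε₁ + 1/ε₂ − 1 = 1.220 + 2.000 − 1 = 2.220.
q = 5.67×10⁻⁸ × 8.653×10⁹ / 2.220.

q ≈ 221 W/m²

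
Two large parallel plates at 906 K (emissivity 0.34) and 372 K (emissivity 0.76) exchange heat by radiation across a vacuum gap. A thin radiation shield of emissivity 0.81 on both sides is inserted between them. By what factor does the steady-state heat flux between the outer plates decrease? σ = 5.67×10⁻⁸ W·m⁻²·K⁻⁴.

factor ≈ 1.45

Without shield: q₀ = σΔ(T⁴)/(1/ε₁+1/ε₂−1) with denominator 3.257.
With shield the two gaps are in series; the resistances add: (1/ε₁+1/ε_s−1)+(1/ε_s+1/ε₂−1) = 3.176+1.550 = 4.726.
Heat-flux ratio q₀/q = 4.726/3.257.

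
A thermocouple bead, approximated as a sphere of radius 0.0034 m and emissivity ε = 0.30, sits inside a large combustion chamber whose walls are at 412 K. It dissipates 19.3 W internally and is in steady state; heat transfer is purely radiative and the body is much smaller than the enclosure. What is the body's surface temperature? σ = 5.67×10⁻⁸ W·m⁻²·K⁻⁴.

For a small grey body in a large enclosure, net radiated power = εσA(T⁴ − T_w⁴).
Steady state: P = εσA(T⁴ − T_w⁴) with A = 4πr² = 1.453×10⁻⁴ m².
T⁴ = P/(εσA) + T_w⁴ = 19.3/(0.30·5.67×10⁻⁸·1.453×10⁻⁴) + (412)⁴
    = 7.811×10¹² + 2.881×10¹⁰ = 7.839×10¹² K⁴.

T ≈ 1670 K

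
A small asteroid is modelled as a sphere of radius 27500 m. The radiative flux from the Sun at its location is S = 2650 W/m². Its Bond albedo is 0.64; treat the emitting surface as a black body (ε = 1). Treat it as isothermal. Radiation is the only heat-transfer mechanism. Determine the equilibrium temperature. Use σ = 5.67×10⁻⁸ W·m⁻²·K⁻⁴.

At equilibrium, absorbed power = emitted power.
Absorbing cross-section = πr² = 2.376×10⁹ m²; emitting surface = 4πr² = 9.503×10⁹ m² (ratio 4).
(1−a)S·A_cross = εσ·A_surf·T⁴  ⇒  T⁴ = (1−a)S/(4σ).
T⁴ = 0.360·2650/(4·5.67×10⁻⁸) = 4.206×10⁹ K⁴.
T = (4.206×10⁹)^(1/4).

T ≈ 255 K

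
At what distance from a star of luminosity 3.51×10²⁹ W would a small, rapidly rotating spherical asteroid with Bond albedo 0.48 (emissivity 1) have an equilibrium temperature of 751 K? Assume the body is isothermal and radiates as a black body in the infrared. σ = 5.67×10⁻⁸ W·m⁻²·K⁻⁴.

d ≈ 4.49×10¹¹ m

For an isothermal black-emitting sphere, (1−a)S·πr² = σ·4πr²·T⁴ ⇒ S = 4σT⁴/(1−a).
S = 4·5.67×10⁻⁸·(751)⁴/0.520 = 1.387×10⁵ W/m².
Flux falls as S = L/(4πd²), so d = √(L/(4πS)) = √(3.51×10²⁹/(4π·1.387×10⁵)).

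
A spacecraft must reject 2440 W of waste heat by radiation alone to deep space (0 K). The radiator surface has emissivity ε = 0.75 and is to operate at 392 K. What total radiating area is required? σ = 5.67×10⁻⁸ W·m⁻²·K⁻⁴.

P = εσA T⁴ ⇒ A = P/(εσT⁴).
T⁴ = 2.361×10¹⁰ K⁴.
A = 2440/(0.75 × 5.67×10⁻⁸ × 2.361×10¹⁰).

A ≈ 2.43 m²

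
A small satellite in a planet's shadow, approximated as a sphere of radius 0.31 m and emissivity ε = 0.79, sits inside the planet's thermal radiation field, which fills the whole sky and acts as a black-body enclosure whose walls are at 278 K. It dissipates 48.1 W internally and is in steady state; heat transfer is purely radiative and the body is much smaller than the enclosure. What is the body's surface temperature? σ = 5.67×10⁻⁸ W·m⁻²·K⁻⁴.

For a small grey body in a large enclosure, net radiated power = εσA(T⁴ − T_w⁴).
Steady state: P = εσA(T⁴ − T_w⁴) with A = 4πr² = 1.208 m².
T⁴ = P/(εσA) + T_w⁴ = 48.1/(0.79·5.67×10⁻⁸·1.208) + (278)⁴
    = 8.892×10⁸ + 5.973×10⁹ = 6.862×10⁹ K⁴.

T ≈ 288 K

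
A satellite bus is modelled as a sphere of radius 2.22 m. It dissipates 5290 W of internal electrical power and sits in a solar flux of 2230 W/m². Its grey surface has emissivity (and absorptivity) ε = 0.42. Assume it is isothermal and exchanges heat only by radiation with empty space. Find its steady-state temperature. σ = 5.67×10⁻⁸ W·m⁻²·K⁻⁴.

T ≈ 340 K

At steady state, absorbed solar power + internal power = radiated power.
Absorbed: α·S·A_cross = 0.42·2230·15.48 = 14500 W (cross-section πr²).
Total input = 14500 + 5290 = 19790 W.
Radiated: εσ·A_surf·T⁴ with A_surf = 4πr² = 61.93 m².
T⁴ = 19790/(0.42·5.67×10⁻⁸·61.93) = 1.342×10¹⁰ K⁴.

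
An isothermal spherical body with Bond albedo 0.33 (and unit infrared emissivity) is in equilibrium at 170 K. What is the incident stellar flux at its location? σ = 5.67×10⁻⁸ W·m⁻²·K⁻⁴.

S ≈ 283 W/m²

(1−a)S·πr² = σ·4πr²·T⁴ ⇒ S = 4σT⁴/(1−a).
S = 4·5.67×10⁻⁸·8.352×10⁸/0.670.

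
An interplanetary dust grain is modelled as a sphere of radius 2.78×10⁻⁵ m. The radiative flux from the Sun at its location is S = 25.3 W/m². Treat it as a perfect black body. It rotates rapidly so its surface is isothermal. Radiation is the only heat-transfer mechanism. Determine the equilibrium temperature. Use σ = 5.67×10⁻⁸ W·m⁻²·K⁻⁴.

T ≈ 103 K

At equilibrium, absorbed power = emitted power.
Absorbing cross-section = πr² = 2.428×10⁻⁹ m²; emitting surface = 4πr² = 9.712×10⁻⁹ m² (ratio 4).
S·A_cross = εσ·A_surf·T⁴  ⇒  T⁴ = S/(4σ).
T⁴ = 1.00·25.3/(4·5.67×10⁻⁸) = 1.116×10⁸ K⁴.
T = (1.116×10⁸)^(1/4).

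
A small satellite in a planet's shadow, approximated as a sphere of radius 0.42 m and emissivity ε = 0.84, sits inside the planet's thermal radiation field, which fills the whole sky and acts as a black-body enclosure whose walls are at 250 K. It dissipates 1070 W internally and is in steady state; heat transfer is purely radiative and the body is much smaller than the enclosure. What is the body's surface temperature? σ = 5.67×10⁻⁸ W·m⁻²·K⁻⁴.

T ≈ 344 K

For a small grey body in a large enclosure, net radiated power = εσA(T⁴ − T_w⁴).
Steady state: P = εσA(T⁴ − T_w⁴) with A = 4πr² = 2.217 m².
T⁴ = P/(εσA) + T_w⁴ = 1070/(0.84·5.67×10⁻⁸·2.217) + (250)⁴
    = 1.013×10¹⁰ + 3.906×10⁹ = 1.404×10¹⁰ K⁴.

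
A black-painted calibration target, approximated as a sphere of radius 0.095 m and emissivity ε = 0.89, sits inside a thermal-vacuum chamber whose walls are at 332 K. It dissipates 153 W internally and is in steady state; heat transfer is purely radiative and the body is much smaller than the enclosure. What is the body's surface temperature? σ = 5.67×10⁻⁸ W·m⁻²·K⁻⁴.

For a small grey body in a large enclosure, net radiated power = εσA(T⁴ − T_w⁴).
Steady state: P = εσA(T⁴ − T_w⁴) with A = 4πr² = 0.1134 m².
T⁴ = P/(εσA) + T_w⁴ = 153/(0.89·5.67×10⁻⁸·0.1134) + (332)⁴
    = 2.673×10¹⁰ + 1.215×10¹⁰ = 3.888×10¹⁰ K⁴.

T ≈ 444 K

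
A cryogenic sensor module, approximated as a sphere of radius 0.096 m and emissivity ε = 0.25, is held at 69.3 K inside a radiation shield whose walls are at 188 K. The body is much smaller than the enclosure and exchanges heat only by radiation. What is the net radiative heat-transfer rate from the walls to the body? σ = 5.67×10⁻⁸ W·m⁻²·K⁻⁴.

For a small grey body in a large enclosure: P_net = εσA(T_body⁴ − T_wall⁴).
A = 4πr² = 0.1158 m²; T_body⁴ − T_wall⁴ = 2.306×10⁷ − 1.249×10⁹ = -1.226×10⁹ K⁴.
|P_net| = 0.25·5.67×10⁻⁸·0.1158·1.226×10⁹.

P_net ≈ 2.01 W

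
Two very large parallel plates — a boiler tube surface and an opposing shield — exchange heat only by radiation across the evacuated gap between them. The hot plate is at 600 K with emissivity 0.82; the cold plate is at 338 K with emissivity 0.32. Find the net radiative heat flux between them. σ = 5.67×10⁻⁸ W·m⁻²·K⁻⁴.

q ≈ 1980 W/m²

For two infinite grey parallel plates, q = σ(T₁⁴ − T₂⁴)/(1/ε₁ + 1/ε₂ − 1).
T₁⁴ − T₂⁴ = 1.296×10¹¹ − 1.305×10¹⁰ = 1.165×10¹¹ K⁴.
1/ε₁ + 1/ε₂ − 1 = 1.220 + 3.125 − 1 = 3.345.
q = 5.67×10⁻⁸ × 1.165×10¹¹ / 3.345.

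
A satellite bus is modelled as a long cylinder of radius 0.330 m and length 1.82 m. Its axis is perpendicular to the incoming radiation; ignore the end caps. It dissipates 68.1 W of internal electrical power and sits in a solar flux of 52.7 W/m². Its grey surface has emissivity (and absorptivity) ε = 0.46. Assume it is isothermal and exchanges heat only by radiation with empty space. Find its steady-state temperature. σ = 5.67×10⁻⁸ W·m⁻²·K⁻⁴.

At steady state, absorbed solar power + internal power = radiated power.
Absorbed: α·S·A_cross = 0.46·52.7·1.201 = 29.12 W (cross-section 2rL).
Total input = 29.12 + 68.1 = 97.22 W.
Radiated: εσ·A_surf·T⁴ with A_surf = 2πrL = 3.774 m².
T⁴ = 97.22/(0.46·5.67×10⁻⁸·3.774) = 9.878×10⁸ K⁴.

T ≈ 177 K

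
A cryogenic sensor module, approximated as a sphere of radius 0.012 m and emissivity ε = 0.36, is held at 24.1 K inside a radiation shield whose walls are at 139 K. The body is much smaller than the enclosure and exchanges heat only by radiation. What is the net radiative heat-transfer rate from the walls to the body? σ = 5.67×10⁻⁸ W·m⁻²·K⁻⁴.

For a small grey body in a large enclosure: P_net = εσA(T_body⁴ − T_wall⁴).
A = 4πr² = 0.001810 m²; T_body⁴ − T_wall⁴ = 3.373×10⁵ − 3.733×10⁸ = -3.730×10⁸ K⁴.
|P_net| = 0.36·5.67×10⁻⁸·0.001810·3.730×10⁸.

P_net ≈ 0.0138 W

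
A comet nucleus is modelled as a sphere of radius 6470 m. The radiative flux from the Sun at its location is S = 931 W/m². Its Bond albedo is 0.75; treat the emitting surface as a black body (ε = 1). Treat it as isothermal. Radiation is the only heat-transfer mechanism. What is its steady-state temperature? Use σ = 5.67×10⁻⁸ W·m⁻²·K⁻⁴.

At equilibrium, absorbed power = emitted power.
Absorbing cross-section = πr² = 1.315×10⁸ m²; emitting surface = 4πr² = 5.260×10⁸ m² (ratio 4).
(1−a)S·A_cross = εσ·A_surf·T⁴  ⇒  T⁴ = (1−a)S/(4σ).
T⁴ = 0.250·931/(4·5.67×10⁻⁸) = 1.026×10⁹ K⁴.
T = (1.026×10⁹)^(1/4).

T ≈ 179 K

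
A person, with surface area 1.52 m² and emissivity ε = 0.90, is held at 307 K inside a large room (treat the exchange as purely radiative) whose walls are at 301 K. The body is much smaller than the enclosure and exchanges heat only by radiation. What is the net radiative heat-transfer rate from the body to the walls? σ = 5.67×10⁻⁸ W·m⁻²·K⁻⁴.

For a small grey body in a large enclosure: P_net = εσA(T_body⁴ − T_wall⁴).
A = 1.52 m²; T_body⁴ − T_wall⁴ = 8.883×10⁹ − 8.209×10⁹ = 6.743×10⁸ K⁴.
|P_net| = 0.90·5.67×10⁻⁸·1.520·6.743×10⁸.

P_net ≈ 52.3 W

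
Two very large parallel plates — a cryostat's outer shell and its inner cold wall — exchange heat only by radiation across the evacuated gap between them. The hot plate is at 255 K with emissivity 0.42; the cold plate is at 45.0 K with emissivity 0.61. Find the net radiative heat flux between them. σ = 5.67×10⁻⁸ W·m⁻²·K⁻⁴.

For two infinite grey parallel plates, q = σ(T₁⁴ − T₂⁴)/(1/ε₁ + 1/ε₂ − 1).
T₁⁴ − T₂⁴ = 4.228×10⁹ − 4.101×10⁶ = 4.224×10⁹ K⁴.
1/ε₁ + 1/ε₂ − 1 = 2.381 + 1.639 − 1 = 3.020.
q = 5.67×10⁻⁸ × 4.224×10⁹ / 3.020.

q ≈ 79.3 W/m²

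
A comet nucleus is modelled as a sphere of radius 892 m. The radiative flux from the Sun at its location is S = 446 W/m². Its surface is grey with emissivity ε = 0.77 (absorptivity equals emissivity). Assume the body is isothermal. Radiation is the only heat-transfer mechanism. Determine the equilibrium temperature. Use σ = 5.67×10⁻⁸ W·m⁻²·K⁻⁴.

T ≈ 211 K

At equilibrium, absorbed power = emitted power.
Absorbing cross-section = πr² = 2.500×10⁶ m²; emitting surface = 4πr² = 9.999×10⁶ m² (ratio 4).
εS·A_cross = εσ·A_surf·T⁴  ⇒  T⁴ = S/(4σ)   (ε cancels).
T⁴ = 446/(4·5.67×10⁻⁸) = 1.966×10⁹ K⁴.
T = (1.966×10⁹)^(1/4).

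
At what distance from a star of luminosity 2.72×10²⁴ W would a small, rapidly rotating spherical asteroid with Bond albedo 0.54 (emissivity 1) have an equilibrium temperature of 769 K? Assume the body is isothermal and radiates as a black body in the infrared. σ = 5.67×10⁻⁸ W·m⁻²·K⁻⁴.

d ≈ 1.12×10⁹ m

For an isothermal black-emitting sphere, (1−a)S·πr² = σ·4πr²·T⁴ ⇒ S = 4σT⁴/(1−a).
S = 4·5.67×10⁻⁸·(769)⁴/0.460 = 1.724×10⁵ W/m².
Flux falls as S = L/(4πd²), so d = √(L/(4πS)) = √(2.72×10²⁴/(4π·1.724×10⁵)).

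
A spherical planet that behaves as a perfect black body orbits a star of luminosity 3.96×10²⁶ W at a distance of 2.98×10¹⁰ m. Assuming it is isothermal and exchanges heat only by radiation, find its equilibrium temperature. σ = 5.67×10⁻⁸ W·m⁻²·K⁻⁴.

First find the stellar flux at distance d: S = L/(4πd²) = 3.96×10²⁶/(4π·(2.98×10¹⁰)²) = 35490 W/m².
For an isothermal sphere, absorbed (1−a)S·πr² = emitted σ·4πr²·T⁴, so T⁴ = (1−a)S/(4σ).
T⁴ = 1.00·35490/(4·5.67×10⁻⁸) = 1.565×10¹¹ K⁴.

T ≈ 629 K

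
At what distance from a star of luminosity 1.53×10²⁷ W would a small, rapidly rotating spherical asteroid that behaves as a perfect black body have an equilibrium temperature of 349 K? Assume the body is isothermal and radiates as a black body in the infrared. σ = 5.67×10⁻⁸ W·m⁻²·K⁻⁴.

d ≈ 1.90×10¹¹ m

For an isothermal black-emitting sphere, (1−a)S·πr² = σ·4πr²·T⁴ ⇒ S = 4σT⁴/(1−a).
S = 4·5.67×10⁻⁸·(349)⁴/1.00 = 3365 W/m².
Flux falls as S = L/(4πd²), so d = √(L/(4πS)) = √(1.53×10²⁷/(4π·3365)).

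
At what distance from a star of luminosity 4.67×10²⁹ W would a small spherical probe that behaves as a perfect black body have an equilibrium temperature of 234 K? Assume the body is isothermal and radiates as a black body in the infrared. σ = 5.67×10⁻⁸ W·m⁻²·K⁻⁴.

For an isothermal black-emitting sphere, (1−a)S·πr² = σ·4πr²·T⁴ ⇒ S = 4σT⁴/(1−a).
S = 4·5.67×10⁻⁸·(234)⁴/1.00 = 680.0 W/m².
Flux falls as S = L/(4πd²), so d = √(L/(4πS)) = √(4.67×10²⁹/(4π·680.0)).

d ≈ 7.39×10¹² m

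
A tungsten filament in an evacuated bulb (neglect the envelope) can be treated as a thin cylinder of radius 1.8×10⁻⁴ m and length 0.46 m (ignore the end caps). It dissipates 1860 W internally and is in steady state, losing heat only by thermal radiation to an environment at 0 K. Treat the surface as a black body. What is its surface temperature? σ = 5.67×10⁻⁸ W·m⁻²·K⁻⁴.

Steady state: internal power = radiated power, P = εσA T⁴.
Radiating area A = 2πrL = 5.202×10⁻⁴ m².
T⁴ = P/(εσA) = 1860/(1.0·5.67×10⁻⁸·5.202×10⁻⁴) = 6.306×10¹³ K⁴.
T = (6.306×10¹³)^(1/4).

T ≈ 2820 K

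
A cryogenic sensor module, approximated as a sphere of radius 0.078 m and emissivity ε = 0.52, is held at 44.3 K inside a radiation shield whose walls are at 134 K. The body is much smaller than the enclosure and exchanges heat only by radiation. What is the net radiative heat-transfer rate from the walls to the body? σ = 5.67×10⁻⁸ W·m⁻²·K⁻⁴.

P_net ≈ 0.718 W

For a small grey body in a large enclosure: P_net = εσA(T_body⁴ − T_wall⁴).
A = 4πr² = 0.07645 m²; T_body⁴ − T_wall⁴ = 3.851×10⁶ − 3.224×10⁸ = -3.186×10⁸ K⁴.
|P_net| = 0.52·5.67×10⁻⁸·0.07645·3.186×10⁸.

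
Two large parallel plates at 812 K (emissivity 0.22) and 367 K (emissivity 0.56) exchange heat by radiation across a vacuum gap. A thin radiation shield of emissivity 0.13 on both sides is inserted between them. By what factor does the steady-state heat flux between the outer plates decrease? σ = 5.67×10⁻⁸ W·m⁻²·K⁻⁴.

Without shield: q₀ = σΔ(T⁴)/(1/ε₁+1/ε₂−1) with denominator 5.331.
With shield the two gaps are in series; the resistances add: (1/ε₁+1/ε_s−1)+(1/ε_s+1/ε₂−1) = 11.24+8.478 = 19.72.
Heat-flux ratio q₀/q = 19.72/5.331.

factor ≈ 3.70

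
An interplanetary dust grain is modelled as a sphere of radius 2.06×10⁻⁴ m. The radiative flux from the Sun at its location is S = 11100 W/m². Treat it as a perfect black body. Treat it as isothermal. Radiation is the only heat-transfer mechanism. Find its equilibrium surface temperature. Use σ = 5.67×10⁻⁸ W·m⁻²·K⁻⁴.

T ≈ 470 K

At equilibrium, absorbed power = emitted power.
Absorbing cross-section = πr² = 1.333×10⁻⁷ m²; emitting surface = 4πr² = 5.333×10⁻⁷ m² (ratio 4).
S·A_cross = εσ·A_surf·T⁴  ⇒  T⁴ = S/(4σ).
T⁴ = 1.00·11100/(4·5.67×10⁻⁸) = 4.894×10¹⁰ K⁴.
T = (4.894×10¹⁰)^(1/4).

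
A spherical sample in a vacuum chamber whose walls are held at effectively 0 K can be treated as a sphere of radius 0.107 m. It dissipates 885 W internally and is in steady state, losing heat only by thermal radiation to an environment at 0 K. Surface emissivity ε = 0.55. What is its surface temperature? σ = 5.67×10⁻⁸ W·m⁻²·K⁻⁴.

Steady state: internal power = radiated power, P = εσA T⁴.
Radiating area A = 4πr² = 0.1439 m².
T⁴ = P/(εσA) = 885/(0.55·5.67×10⁻⁸·0.1439) = 1.973×10¹¹ K⁴.
T = (1.973×10¹¹)^(1/4).

T ≈ 666 K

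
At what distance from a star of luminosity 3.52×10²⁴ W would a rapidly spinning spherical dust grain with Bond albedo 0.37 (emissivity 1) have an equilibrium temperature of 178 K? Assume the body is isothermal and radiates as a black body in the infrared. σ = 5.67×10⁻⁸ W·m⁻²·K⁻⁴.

d ≈ 2.78×10¹⁰ m

For an isothermal black-emitting sphere, (1−a)S·πr² = σ·4πr²·T⁴ ⇒ S = 4σT⁴/(1−a).
S = 4·5.67×10⁻⁸·(178)⁴/0.630 = 361.4 W/m².
Flux falls as S = L/(4πd²), so d = √(L/(4πS)) = √(3.52×10²⁴/(4π·361.4)).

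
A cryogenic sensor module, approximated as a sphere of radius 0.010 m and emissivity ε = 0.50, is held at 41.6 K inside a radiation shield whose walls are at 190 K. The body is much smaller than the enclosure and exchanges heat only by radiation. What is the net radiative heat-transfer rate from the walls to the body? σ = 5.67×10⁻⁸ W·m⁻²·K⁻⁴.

For a small grey body in a large enclosure: P_net = εσA(T_body⁴ − T_wall⁴).
A = 4πr² = 0.001257 m²; T_body⁴ − T_wall⁴ = 2.995×10⁶ − 1.303×10⁹ = -1.300×10⁹ K⁴.
|P_net| = 0.50·5.67×10⁻⁸·0.001257·1.300×10⁹.

P_net ≈ 0.0463 W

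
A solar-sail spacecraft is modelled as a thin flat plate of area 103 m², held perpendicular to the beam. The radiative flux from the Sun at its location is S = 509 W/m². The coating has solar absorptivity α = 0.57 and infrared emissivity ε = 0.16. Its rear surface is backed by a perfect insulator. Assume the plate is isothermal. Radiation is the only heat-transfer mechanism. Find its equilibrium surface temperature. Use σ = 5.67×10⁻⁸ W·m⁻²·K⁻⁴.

T ≈ 423 K

At equilibrium, absorbed power = emitted power.
Absorbing cross-section = A = 103.0 m²; emitting surface = A = 103.0 m² (ratio 1).
αS·A_cross = εσ·A_surf·T⁴  ⇒  T⁴ = αS/(ε·1σ).
T⁴ = 0.570·509/(0.16·1·5.67×10⁻⁸) = 3.198×10¹⁰ K⁴.
T = (3.198×10¹⁰)^(1/4).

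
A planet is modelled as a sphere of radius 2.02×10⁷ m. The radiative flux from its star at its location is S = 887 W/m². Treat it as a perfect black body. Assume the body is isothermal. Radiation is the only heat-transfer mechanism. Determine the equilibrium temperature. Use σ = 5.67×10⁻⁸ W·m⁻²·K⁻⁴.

At equilibrium, absorbed power = emitted power.
Absorbing cross-section = πr² = 1.282×10¹⁵ m²; emitting surface = 4πr² = 5.128×10¹⁵ m² (ratio 4).
S·A_cross = εσ·A_surf·T⁴  ⇒  T⁴ = S/(4σ).
T⁴ = 1.00·887/(4·5.67×10⁻⁸) = 3.911×10⁹ K⁴.
T = (3.911×10⁹)^(1/4).

T ≈ 250 K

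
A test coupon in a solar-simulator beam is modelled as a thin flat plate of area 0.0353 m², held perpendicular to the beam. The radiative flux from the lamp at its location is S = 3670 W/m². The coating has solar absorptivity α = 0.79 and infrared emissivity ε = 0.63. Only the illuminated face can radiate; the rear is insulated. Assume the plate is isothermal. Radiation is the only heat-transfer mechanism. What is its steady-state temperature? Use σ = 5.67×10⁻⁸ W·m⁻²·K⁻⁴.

T ≈ 534 K

At equilibrium, absorbed power = emitted power.
Absorbing cross-section = A = 0.03530 m²; emitting surface = A = 0.03530 m² (ratio 1).
αS·A_cross = εσ·A_surf·T⁴  ⇒  T⁴ = αS/(ε·1σ).
T⁴ = 0.790·3670/(0.63·1·5.67×10⁻⁸) = 8.117×10¹⁰ K⁴.
T = (8.117×10¹⁰)^(1/4).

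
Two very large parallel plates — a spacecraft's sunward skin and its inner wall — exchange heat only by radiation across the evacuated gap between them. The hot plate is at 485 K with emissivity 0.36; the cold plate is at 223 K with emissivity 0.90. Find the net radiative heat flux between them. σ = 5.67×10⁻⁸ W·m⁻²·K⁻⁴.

q ≈ 1040 W/m²

For two infinite grey parallel plates, q = σ(T₁⁴ − T₂⁴)/(1/ε₁ + 1/ε₂ − 1).
T₁⁴ − T₂⁴ = 5.533×10¹⁰ − 2.473×10⁹ = 5.286×10¹⁰ K⁴.
1/ε₁ + 1/ε₂ − 1 = 2.778 + 1.111 − 1 = 2.889.
q = 5.67×10⁻⁸ × 5.286×10¹⁰ / 2.889.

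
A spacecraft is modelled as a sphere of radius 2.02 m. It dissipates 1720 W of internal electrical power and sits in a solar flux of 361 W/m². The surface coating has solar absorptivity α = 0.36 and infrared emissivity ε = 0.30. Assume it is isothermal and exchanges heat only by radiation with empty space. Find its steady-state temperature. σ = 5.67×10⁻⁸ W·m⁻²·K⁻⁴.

At steady state, absorbed solar power + internal power = radiated power.
Absorbed: α·S·A_cross = 0.36·361·12.82 = 1666 W (cross-section πr²).
Total input = 1666 + 1720 = 3386 W.
Radiated: εσ·A_surf·T⁴ with A_surf = 4πr² = 51.28 m².
T⁴ = 3386/(0.30·5.67×10⁻⁸·51.28) = 3.882×10⁹ K⁴.

T ≈ 250 K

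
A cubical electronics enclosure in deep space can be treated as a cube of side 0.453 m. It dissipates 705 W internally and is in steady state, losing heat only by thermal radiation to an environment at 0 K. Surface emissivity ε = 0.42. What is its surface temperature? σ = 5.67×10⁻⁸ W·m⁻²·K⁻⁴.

Steady state: internal power = radiated power, P = εσA T⁴.
Radiating area A = 6L² = 1.231 m².
T⁴ = P/(εσA) = 705/(0.42·5.67×10⁻⁸·1.231) = 2.404×10¹⁰ K⁴.
T = (2.404×10¹⁰)^(1/4).

T ≈ 394 K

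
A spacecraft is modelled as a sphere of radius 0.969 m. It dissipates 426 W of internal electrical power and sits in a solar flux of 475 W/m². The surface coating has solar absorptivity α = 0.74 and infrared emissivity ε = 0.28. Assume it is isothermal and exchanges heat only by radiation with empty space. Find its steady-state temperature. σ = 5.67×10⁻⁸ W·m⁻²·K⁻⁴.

At steady state, absorbed solar power + internal power = radiated power.
Absorbed: α·S·A_cross = 0.74·475·2.950 = 1037 W (cross-section πr²).
Total input = 1037 + 426 = 1463 W.
Radiated: εσ·A_surf·T⁴ with A_surf = 4πr² = 11.80 m².
T⁴ = 1463/(0.28·5.67×10⁻⁸·11.80) = 7.809×10⁹ K⁴.

T ≈ 297 K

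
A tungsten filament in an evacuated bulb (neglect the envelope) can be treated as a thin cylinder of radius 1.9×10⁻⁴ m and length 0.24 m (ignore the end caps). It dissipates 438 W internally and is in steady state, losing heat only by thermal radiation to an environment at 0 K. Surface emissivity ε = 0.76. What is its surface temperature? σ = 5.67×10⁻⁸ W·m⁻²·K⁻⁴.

T ≈ 2440 K

Steady state: internal power = radiated power, P = εσA T⁴.
Radiating area A = 2πrL = 2.865×10⁻⁴ m².
T⁴ = P/(εσA) = 438/(0.76·5.67×10⁻⁸·2.865×10⁻⁴) = 3.548×10¹³ K⁴.
T = (3.548×10¹³)^(1/4).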